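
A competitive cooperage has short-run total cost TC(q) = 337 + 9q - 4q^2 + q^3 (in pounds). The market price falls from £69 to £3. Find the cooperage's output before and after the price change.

Output falls from 6 to 0 (the firm shuts down)

MC = 9 - 8q + 3q^2; the shutdown threshold is min AVC = £5 (at q = 2).
With P = £69 above the shutdown price, P = MC gives q = 6.
At P = £3 < min AVC = £5, price no longer covers variable cost at any output, so the firm shuts down: q = 0.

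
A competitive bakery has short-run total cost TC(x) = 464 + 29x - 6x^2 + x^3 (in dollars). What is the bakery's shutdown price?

The firm shuts down when price falls below the minimum of average variable cost. AVC = VC/x = 29 - 6x + x^2.
At the minimum of AVC, MC = AVC. MC = 29 - 12x + 3x^2; setting MC = AVC gives 2x^2 - 6x = 0, so x = 3. min AVC = 20.
So the shutdown price is $20.

$20 per unit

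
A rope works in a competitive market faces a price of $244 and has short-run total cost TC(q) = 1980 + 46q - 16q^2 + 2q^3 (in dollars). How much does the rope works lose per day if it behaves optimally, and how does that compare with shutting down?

Profit = -$360 at q = 9

AVC = 46 - 16q + 2q^2; min AVC = $14 at q = 4. Since P = $244 ≥ min AVC, the firm produces.
MC = 46 - 32q + 6q^2. Setting P = MC and taking the root on the rising branch gives q* = 9.
TR = 244·9 = 2196. TC = 1980 + 576 = 2556. Profit = 2196 − 2556 = -$360.
By producing, the firm covers all variable cost plus $1620 of fixed cost; shutting down would lose the full $1980.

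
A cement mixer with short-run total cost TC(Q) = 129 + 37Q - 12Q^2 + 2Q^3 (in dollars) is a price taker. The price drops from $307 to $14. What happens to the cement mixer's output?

Output falls from 9 to 0 (the firm shuts down)

MC = 37 - 24Q + 6Q^2; the shutdown threshold is min AVC = $19 (at Q = 3).
At P = $307 ≥ min AVC, set P = MC on the rising branch: Q = 9.
At P = $14 < min AVC = $19, price no longer covers variable cost at any output, so the firm shuts down: Q = 0.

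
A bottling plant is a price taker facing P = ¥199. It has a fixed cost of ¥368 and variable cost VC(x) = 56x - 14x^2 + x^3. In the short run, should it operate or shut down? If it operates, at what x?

Produce at x = 13

Variable cost is VC = 56x - 14x^2 + x^3, so AVC = VC/x = 56 - 14x + x^2 and MC = dTC/dx = 56 - 28x + 3x^2.
The AVC parabola has its vertex at x = 14/2 = 7, where AVC = 56 - 14·7 + 7^2 = ¥7.
Because ¥199 ≥ ¥7, revenue can cover variable cost; the firm operates.
Set P = MC: 199 = 56 - 28x + 3x^2 → -143 - 28x + 3x^2 = 0. The roots are x = -11/3 and x = 13; the profit-maximizing output is on the rising part of MC, so x* = 13.
Check: AVC at x = 13 is ¥43 ≤ P, so revenue covers variable cost.
Profit = P·x − TC = 199·13 − 927 = ¥1660.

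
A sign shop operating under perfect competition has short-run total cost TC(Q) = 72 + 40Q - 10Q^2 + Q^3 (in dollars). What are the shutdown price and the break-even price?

Shutdown price = $15; break-even price = $28

Shutdown price = min AVC. AVC = 40 - 10Q + Q^2, with vertex at Q = 5 and minimum $15.
ATC = 72/Q + 40 - 10Q + Q^2. Setting dATC/dQ = −72/Q^2 − 10 + 2Q = 0 gives Q = 6 (since 2·6^3 − 10·6^2 = 72).
min ATC = 72/6 + 40 − 10·6 + 6^2 = $28. That is the break-even price.
For $15 ≤ P < $28 the firm produces at a loss; below $15 it shuts down.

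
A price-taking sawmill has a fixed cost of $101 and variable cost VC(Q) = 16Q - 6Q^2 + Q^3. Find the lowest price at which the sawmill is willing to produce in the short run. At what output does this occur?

$7 per unit, at Q = 3

The firm shuts down when price falls below the minimum of average variable cost. AVC = VC/Q = 16 - 6Q + Q^2.
At the minimum of AVC, MC = AVC. MC = 16 - 12Q + 3Q^2; setting MC = AVC gives 2Q^2 - 6Q = 0, so Q = 3. min AVC = 7.
The firm shuts down for any P below $7.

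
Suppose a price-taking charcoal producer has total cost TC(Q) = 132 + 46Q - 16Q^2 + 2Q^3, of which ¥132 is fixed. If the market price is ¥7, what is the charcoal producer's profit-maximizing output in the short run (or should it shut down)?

Shut down

Variable cost is VC = 46Q - 16Q^2 + 2Q^3, so AVC = VC/Q = 46 - 16Q + 2Q^2 and MC = dTC/dQ = 46 - 32Q + 6Q^2.
AVC hits its minimum where MC = AVC, at Q = 4, giving min AVC = 46 - 16·4 + 2·4^2 = ¥14.
With P < min AVC (¥7 < ¥14), every unit sold adds to the loss.
Shutting down limits the loss to fixed cost, ¥132.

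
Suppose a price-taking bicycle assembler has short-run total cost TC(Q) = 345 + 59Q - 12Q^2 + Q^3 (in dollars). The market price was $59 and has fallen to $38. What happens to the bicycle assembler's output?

Output falls from 8 to 7

MC = 59 - 24Q + 3Q^2; the shutdown threshold is min AVC = $23 (at Q = 6).
With P = $59 above the shutdown price, P = MC gives Q = 8.
At P = $38 ≥ min AVC, set P = MC: Q = 7. The firm stays open but cuts output.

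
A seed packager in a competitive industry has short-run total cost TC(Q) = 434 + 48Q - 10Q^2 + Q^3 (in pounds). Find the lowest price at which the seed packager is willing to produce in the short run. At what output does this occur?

Short-run supply begins at min AVC. From VC = 48Q - 10Q^2 + Q^3, AVC = 48 - 10Q + Q^2.
dAVC/dQ = -10 + 2Q = 0 gives Q = 5. min AVC = 48 - 10·5 + 5^2 = 23.
For P < £23 the firm produces nothing.

£23 per unit, at Q = 5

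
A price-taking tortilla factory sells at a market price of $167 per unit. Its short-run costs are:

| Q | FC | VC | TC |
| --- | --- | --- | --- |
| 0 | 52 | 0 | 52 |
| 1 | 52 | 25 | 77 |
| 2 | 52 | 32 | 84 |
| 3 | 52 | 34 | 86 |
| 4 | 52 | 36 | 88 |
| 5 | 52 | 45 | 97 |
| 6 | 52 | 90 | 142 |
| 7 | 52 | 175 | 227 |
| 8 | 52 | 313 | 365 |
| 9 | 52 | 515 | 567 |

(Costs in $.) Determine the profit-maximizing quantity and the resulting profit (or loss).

Q = 8; profit = $971

Compute π = P·Q − TC at each output: Q=0: -52; Q=1: 90; Q=2: 250; Q=3: 415; Q=4: 580; Q=5: 738; Q=6: 860; Q=7: 942; Q=8: 971; Q=9: 936.
Profit is maximized at Q = 8. AVC there is 313/8 = $39.12 ≤ P, so producing beats shutting down (which would give -$52).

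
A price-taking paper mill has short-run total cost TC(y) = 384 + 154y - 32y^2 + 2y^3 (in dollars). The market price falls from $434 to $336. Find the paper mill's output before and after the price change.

Output falls from 14 to 13

MC = 154 - 64y + 6y^2; the shutdown threshold is min AVC = $26 (at y = 8).
With P = $434 above the shutdown price, P = MC gives y = 14.
At P = $336 ≥ min AVC, set P = MC: y = 13. The firm stays open but cuts output.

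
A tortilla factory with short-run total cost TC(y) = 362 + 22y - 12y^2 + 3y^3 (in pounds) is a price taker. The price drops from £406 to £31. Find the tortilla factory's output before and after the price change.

Output falls from 8 to 3

MC = 22 - 24y + 9y^2; the shutdown threshold is min AVC = £10 (at y = 2).
With P = £406 above the shutdown price, P = MC gives y = 8.
At P = £31 ≥ min AVC, set P = MC: y = 3. The firm stays open but cuts output.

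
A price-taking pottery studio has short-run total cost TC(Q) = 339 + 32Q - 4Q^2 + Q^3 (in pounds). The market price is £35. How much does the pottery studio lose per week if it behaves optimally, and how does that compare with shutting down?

AVC = 32 - 4Q + Q^2; min AVC = £28 at Q = 2. Since P = £35 ≥ min AVC, the firm produces.
MC = 32 - 8Q + 3Q^2. Setting P = MC and taking the root on the rising branch gives Q* = 3.
TR = 35·3 = 105. TC = 339 + 87 = 426. Profit = 105 − 426 = -£321.
By producing, the firm covers all variable cost plus £18 of fixed cost; shutting down would lose the full £339.

Profit = -£321 at Q = 3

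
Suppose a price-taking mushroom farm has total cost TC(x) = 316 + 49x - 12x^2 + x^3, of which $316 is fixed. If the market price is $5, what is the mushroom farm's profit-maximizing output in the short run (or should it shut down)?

Shut down

Variable cost is VC = 49x - 12x^2 + x^3, so AVC = VC/x = 49 - 12x + x^2 and MC = dTC/dx = 49 - 24x + 3x^2.
The AVC parabola has its vertex at x = 12/2 = 6, where AVC = 49 - 12·6 + 6^2 = $13.
P = $5 lies below min AVC = $13; no output level covers variable cost.
Shutting down limits the loss to fixed cost, $316.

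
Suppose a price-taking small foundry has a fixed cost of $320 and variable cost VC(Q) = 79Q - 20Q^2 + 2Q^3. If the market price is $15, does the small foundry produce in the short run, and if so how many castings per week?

Shut down

From TC, MC = TC'(Q) = 79 - 40Q + 6Q^2 and AVC = VC/Q = 79 - 20Q + 2Q^2.
AVC hits its minimum where MC = AVC, at Q = 5, giving min AVC = 79 - 20·5 + 2·5^2 = $29.
P = $15 lies below min AVC = $29; no output level covers variable cost.
Best response: produce nothing and absorb the $320 fixed cost.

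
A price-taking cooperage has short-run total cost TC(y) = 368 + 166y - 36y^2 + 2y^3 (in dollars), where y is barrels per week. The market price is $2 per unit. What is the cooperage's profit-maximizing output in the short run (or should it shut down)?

Shut down

From TC, MC = TC'(y) = 166 - 72y + 6y^2 and AVC = VC/y = 166 - 36y + 2y^2.
AVC hits its minimum where MC = AVC, at y = 9, giving min AVC = 166 - 36·9 + 2·9^2 = $4.
With P < min AVC ($2 < $4), every unit sold adds to the loss.
The firm minimizes its loss by shutting down and losing only its fixed cost of $368.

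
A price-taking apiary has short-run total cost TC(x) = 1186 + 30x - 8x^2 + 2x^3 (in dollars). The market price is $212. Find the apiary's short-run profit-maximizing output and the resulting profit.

AVC = 30 - 8x + 2x^2; min AVC = $22 at x = 2. Since P = $212 ≥ min AVC, the firm produces.
MC = 30 - 16x + 6x^2. Setting P = MC and taking the root on the rising branch gives x* = 7.
TR = 212·7 = 1484. TC = 1186 + 504 = 1690. Profit = 1484 − 1690 = -$206.
Shutting down would mean losing the fixed cost of $1186, so operating at a loss of $206 is better by $980.

Profit = -$206 at x = 7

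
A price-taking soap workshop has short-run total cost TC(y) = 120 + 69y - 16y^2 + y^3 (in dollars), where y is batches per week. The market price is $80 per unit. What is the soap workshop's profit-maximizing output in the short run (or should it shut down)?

Produce at y = 11

Strip out fixed cost: VC = 69y - 16y^2 + y^3. Then AVC = 69 - 16y + y^2 and MC = 69 - 32y + 3y^2.
The AVC parabola has its vertex at y = 16/2 = 8, where AVC = 69 - 16·8 + 8^2 = $5.
Since P = $80 ≥ min AVC = $5, price covers variable cost and the firm should produce.
Set P = MC: 80 = 69 - 32y + 3y^2 → -11 - 32y + 3y^2 = 0. The roots are y = -1/3 and y = 11; the profit-maximizing output is on the rising part of MC, so y* = 11.
Check: AVC at y = 11 is $14 ≤ P, so revenue covers variable cost.
Profit = P·y − TC = 80·11 − 274 = $606.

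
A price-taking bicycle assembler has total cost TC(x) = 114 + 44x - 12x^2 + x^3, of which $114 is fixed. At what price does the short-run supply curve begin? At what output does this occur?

$8 per unit, at x = 6

The shutdown price is the minimum of AVC. VC = 44x - 12x^2 + x^3, so AVC = 44 - 12x + x^2.
dAVC/dx = -12 + 2x = 0 gives x = 6. min AVC = 44 - 12·6 + 6^2 = 8.
For P < $8 the firm produces nothing.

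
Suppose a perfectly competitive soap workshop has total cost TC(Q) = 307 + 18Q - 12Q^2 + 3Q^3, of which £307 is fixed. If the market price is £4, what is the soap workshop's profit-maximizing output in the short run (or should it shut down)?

Shut down

Strip out fixed cost: VC = 18Q - 12Q^2 + 3Q^3. Then AVC = 18 - 12Q + 3Q^2 and MC = 18 - 24Q + 9Q^2.
The AVC parabola has its vertex at Q = 12/6 = 2, where AVC = 18 - 12·2 + 3·2^2 = £6.
With P < min AVC (£4 < £6), every unit sold adds to the loss.
Best response: produce nothing and absorb the £307 fixed cost.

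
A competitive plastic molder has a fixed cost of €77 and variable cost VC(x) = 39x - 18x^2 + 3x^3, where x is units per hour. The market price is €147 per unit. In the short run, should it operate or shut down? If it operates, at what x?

Produce at x = 6

From TC, MC = TC'(x) = 39 - 36x + 9x^2 and AVC = VC/x = 39 - 18x + 3x^2.
The AVC parabola has its vertex at x = 18/6 = 3, where AVC = 39 - 18·3 + 3·3^2 = €12.
Because €147 ≥ €12, revenue can cover variable cost; the firm operates.
Set P = MC: 147 = 39 - 36x + 9x^2 → -108 - 36x + 9x^2 = 0. The roots are x = -2 and x = 6; the profit-maximizing output is on the rising part of MC, so x* = 6.
Check: AVC at x = 6 is €39 ≤ P, so revenue covers variable cost.
Profit = P·x − TC = 147·6 − 311 = €571.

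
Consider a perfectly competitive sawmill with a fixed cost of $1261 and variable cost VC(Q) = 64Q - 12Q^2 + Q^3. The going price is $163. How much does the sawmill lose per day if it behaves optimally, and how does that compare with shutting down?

AVC = 64 - 12Q + Q^2 has its minimum $28 at Q = 6; price $163 clears that bar, so the firm operates.
MC = 64 - 24Q + 3Q^2. Setting P = MC and taking the root on the rising branch gives Q* = 11.
TR = 163·11 = 1793. TC = 1261 + 583 = 1844. Profit = 1793 − 1844 = -$51.
That loss of $51 beats the $1261 the firm would lose by shutting down; producing recovers $1210 of fixed cost.

Profit = -$51 at Q = 11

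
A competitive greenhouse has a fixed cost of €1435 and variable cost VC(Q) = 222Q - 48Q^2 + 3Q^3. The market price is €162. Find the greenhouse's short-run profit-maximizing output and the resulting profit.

Profit = -€235 at Q = 10

AVC = 222 - 48Q + 3Q^2; min AVC = €30 at Q = 8. Since P = €162 ≥ min AVC, the firm produces.
MC = 222 - 96Q + 9Q^2. Setting P = MC and taking the root on the rising branch gives Q* = 10.
TR = 162·10 = 1620. TC = 1435 + 420 = 1855. Profit = 1620 − 1855 = -€235.
By producing, the firm covers all variable cost plus €1200 of fixed cost; shutting down would lose the full €1435.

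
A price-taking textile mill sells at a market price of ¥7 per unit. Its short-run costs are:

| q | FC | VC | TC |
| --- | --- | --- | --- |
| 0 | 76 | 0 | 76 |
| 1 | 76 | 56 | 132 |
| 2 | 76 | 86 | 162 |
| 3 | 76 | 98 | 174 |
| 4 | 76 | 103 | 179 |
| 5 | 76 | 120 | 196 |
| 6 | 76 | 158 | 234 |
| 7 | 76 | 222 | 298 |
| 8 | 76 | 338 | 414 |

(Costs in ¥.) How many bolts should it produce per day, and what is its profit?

q = 0 (shut down); profit = -¥76

Tabulate TR − TC: q=0: -76; q=1: -125; q=2: -148; q=3: -153; q=4: -151; q=5: -161; q=6: -192; q=7: -249; q=8: -358.
Profit is highest at q = 0. Equivalently, the lowest AVC in the table is 120/5 ≈ ¥24 at q = 5, and P = ¥7 falls below it — price never covers variable cost, so the firm shuts down and loses only its fixed cost.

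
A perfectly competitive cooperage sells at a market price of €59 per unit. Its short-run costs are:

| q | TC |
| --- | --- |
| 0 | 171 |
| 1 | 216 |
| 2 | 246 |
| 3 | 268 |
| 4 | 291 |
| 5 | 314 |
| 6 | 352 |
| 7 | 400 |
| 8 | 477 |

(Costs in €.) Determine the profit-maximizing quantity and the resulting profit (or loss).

q = 7; profit = €13

Compute π = P·q − TC at each output: q=0: -171; q=1: -157; q=2: -128; q=3: -91; q=4: -55; q=5: -19; q=6: 2; q=7: 13; q=8: -5.
Profit is maximized at q = 7. AVC there is 229/7 = €32.71 ≤ P, so producing beats shutting down (which would give -€171).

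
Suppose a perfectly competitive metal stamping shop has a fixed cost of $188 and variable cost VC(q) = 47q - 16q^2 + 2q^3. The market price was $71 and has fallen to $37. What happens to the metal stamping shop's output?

Output falls from 6 to 5

AVC = 47 - 16q + 2q^2, minimized at q = 4 where min AVC = $15. MC = 47 - 32q + 6q^2.
With P = $71 above the shutdown price, P = MC gives q = 6.
At P = $37 ≥ min AVC, set P = MC: q = 5. The firm stays open but cuts output.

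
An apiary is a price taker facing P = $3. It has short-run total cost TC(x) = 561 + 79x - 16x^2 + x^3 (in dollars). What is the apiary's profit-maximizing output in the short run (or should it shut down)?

Variable cost is VC = 79x - 16x^2 + x^3, so AVC = VC/x = 79 - 16x + x^2 and MC = dTC/dx = 79 - 32x + 3x^2.
The AVC parabola has its vertex at x = 16/2 = 8, where AVC = 79 - 16·8 + 8^2 = $15.
P = $3 lies below min AVC = $15; no output level covers variable cost.
Shutting down limits the loss to fixed cost, $561.

Shut down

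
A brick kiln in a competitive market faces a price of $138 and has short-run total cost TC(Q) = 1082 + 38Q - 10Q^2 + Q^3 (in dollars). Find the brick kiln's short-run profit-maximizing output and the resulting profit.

Profit = -$82 at Q = 10

AVC = 38 - 10Q + Q^2 has its minimum $13 at Q = 5; price $138 clears that bar, so the firm operates.
With MC = 38 - 20Q + 3Q^2, P = MC on the upward-sloping part at Q* = 10.
TR = 138·10 = 1380. TC = 1082 + 380 = 1462. Profit = 1380 − 1462 = -$82.
That loss of $82 beats the $1082 the firm would lose by shutting down; producing recovers $1000 of fixed cost.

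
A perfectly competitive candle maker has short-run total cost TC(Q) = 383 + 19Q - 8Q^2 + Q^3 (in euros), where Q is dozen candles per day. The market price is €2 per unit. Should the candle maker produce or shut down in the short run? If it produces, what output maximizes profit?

Shut down

Strip out fixed cost: VC = 19Q - 8Q^2 + Q^3. Then AVC = 19 - 8Q + Q^2 and MC = 19 - 16Q + 3Q^2.
AVC hits its minimum where MC = AVC, at Q = 4, giving min AVC = 19 - 8·4 + 4^2 = €3.
Since P = €2 < min AVC = €3, price fails to cover variable cost at any output.
Shutting down limits the loss to fixed cost, €383.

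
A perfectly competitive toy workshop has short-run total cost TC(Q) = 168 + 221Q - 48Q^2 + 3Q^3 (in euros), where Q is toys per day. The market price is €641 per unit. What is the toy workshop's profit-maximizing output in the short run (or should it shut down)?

From TC, MC = TC'(Q) = 221 - 96Q + 9Q^2 and AVC = VC/Q = 221 - 48Q + 3Q^2.
AVC is minimized where dAVC/dQ = -48 + 6Q = 0, at Q = 8; min AVC = 221 - 48·8 + 3·8^2 = €29.
Since P = €641 ≥ min AVC = €29, price covers variable cost and the firm should produce.
Solving P = MC: -420 - 96Q + 9Q^2 = 0 ⇒ Q = -10/3 or 14. On the upward-sloping branch, Q* = 14.
Check: AVC at Q = 14 is €137 ≤ P, so revenue covers variable cost.
Profit = P·Q − TC = 641·14 − 2086 = €6888.

Produce at Q = 14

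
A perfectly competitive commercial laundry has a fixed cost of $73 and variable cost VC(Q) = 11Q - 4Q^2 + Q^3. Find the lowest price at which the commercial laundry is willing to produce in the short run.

The shutdown price is the minimum of AVC. VC = 11Q - 4Q^2 + Q^3, so AVC = 11 - 4Q + Q^2.
dAVC/dQ = -4 + 2Q = 0 gives Q = 2. min AVC = 11 - 4·2 + 2^2 = 7.
So the shutdown price is $7.

$7 per unit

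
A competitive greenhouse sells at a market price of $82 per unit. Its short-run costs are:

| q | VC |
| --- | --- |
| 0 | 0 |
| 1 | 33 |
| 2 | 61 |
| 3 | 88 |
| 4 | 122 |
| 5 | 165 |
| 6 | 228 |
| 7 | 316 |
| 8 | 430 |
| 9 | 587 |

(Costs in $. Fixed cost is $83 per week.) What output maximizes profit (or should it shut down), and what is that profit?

q = 6; profit = $181

Tabulate TR − TC: q=0: -83; q=1: -34; q=2: 20; q=3: 75; q=4: 123; q=5: 162; q=6: 181; q=7: 175; q=8: 143; q=9: 68.
Profit is maximized at q = 6. AVC there is 228/6 = $38 ≤ P, so producing beats shutting down (which would give -$83).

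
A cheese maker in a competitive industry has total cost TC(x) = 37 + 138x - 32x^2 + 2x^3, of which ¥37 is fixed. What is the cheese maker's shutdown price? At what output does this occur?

¥10 per unit, at x = 8

The shutdown price is the minimum of AVC. VC = 138x - 32x^2 + 2x^3, so AVC = 138 - 32x + 2x^2.
dAVC/dx = -32 + 4x = 0 gives x = 8. min AVC = 138 - 32·8 + 2·8^2 = 10.
So the shutdown price is ¥10.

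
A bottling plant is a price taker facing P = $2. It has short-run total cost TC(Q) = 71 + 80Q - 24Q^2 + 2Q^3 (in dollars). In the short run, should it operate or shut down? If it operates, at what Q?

Variable cost is VC = 80Q - 24Q^2 + 2Q^3, so AVC = VC/Q = 80 - 24Q + 2Q^2 and MC = dTC/dQ = 80 - 48Q + 6Q^2.
The AVC parabola has its vertex at Q = 24/4 = 6, where AVC = 80 - 24·6 + 2·6^2 = $8.
P = $2 lies below min AVC = $8; no output level covers variable cost.
Shutting down limits the loss to fixed cost, $71.

Shut down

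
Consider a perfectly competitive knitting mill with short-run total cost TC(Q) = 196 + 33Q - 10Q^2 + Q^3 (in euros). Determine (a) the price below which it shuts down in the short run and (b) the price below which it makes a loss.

Shutdown price = €8; break-even price = €40

Shutdown price = min AVC. AVC = 33 - 10Q + Q^2, with vertex at Q = 5 and minimum €8.
ATC = 196/Q + 33 - 10Q + Q^2. Setting dATC/dQ = −196/Q^2 − 10 + 2Q = 0 gives Q = 7 (since 2·7^3 − 10·7^2 = 196).
min ATC = 196/7 + 33 − 10·7 + 7^2 = €40. That is the break-even price.
Between these two prices the firm operates at a loss; above €40 it earns a profit.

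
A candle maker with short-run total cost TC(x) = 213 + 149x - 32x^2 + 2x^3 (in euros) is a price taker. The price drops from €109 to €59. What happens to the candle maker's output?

Output falls from 10 to 9

MC = 149 - 64x + 6x^2; the shutdown threshold is min AVC = €21 (at x = 8).
At P = €109 ≥ min AVC, set P = MC on the rising branch: x = 10.
At P = €59 ≥ min AVC, set P = MC: x = 9. The firm stays open but cuts output.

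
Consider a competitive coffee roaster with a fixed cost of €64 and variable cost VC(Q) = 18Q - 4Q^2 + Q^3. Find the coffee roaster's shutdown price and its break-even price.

AVC = 18 - 4Q + Q^2; minimized at Q = 2, giving min AVC = €14. That is the shutdown price.
ATC = 64/Q + 18 - 4Q + Q^2. Setting dATC/dQ = −64/Q^2 − 4 + 2Q = 0 gives Q = 4 (since 2·4^3 − 4·4^2 = 64).
min ATC = 64/4 + 18 − 4·4 + 4^2 = €34. That is the break-even price.
Between these two prices the firm operates at a loss; above €34 it earns a profit.

Shutdown price = €14; break-even price = €34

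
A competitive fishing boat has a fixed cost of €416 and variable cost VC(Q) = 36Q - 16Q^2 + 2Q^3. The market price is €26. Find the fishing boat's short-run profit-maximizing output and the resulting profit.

AVC = 36 - 16Q + 2Q^2; min AVC = €4 at Q = 4. Since P = €26 ≥ min AVC, the firm produces.
With MC = 36 - 32Q + 6Q^2, P = MC on the upward-sloping part at Q* = 5.
TR = 26·5 = 130. TC = 416 + 30 = 446. Profit = 130 − 446 = -€316.
That loss of €316 beats the €416 the firm would lose by shutting down; producing recovers €100 of fixed cost.

Profit = -€316 at Q = 5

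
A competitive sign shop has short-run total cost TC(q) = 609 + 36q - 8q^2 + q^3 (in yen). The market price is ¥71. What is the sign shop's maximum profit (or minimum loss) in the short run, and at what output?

Profit = -¥315 at q = 7

AVC = 36 - 8q + q^2 has its minimum ¥20 at q = 4; price ¥71 clears that bar, so the firm operates.
With MC = 36 - 16q + 3q^2, P = MC on the upward-sloping part at q* = 7.
TR = 71·7 = 497. TC = 609 + 203 = 812. Profit = 497 − 812 = -¥315.
That loss of ¥315 beats the ¥609 the firm would lose by shutting down; producing recovers ¥294 of fixed cost.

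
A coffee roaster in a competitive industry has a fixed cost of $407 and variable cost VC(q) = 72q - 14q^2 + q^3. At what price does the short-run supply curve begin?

Short-run supply begins at min AVC. From VC = 72q - 14q^2 + q^3, AVC = 72 - 14q + q^2.
At the minimum of AVC, MC = AVC. MC = 72 - 28q + 3q^2; setting MC = AVC gives 2q^2 - 14q = 0, so q = 7. min AVC = 23.
For P < $23 the firm produces nothing.

$23 per unit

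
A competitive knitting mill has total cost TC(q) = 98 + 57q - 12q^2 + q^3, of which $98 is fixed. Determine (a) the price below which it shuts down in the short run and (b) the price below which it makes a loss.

Shutdown price = $21; break-even price = $36

AVC = 57 - 12q + q^2; minimized at q = 6, giving min AVC = $21. That is the shutdown price.
ATC = 98/q + 57 - 12q + q^2. Setting dATC/dq = −98/q^2 − 12 + 2q = 0 gives q = 7 (since 2·7^3 − 12·7^2 = 98).
min ATC = 98/7 + 57 − 12·7 + 7^2 = $36. That is the break-even price.
Between these two prices the firm operates at a loss; above $36 it earns a profit.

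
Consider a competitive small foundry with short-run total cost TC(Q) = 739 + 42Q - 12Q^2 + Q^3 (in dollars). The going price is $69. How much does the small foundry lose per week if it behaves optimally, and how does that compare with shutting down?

AVC = 42 - 12Q + Q^2; min AVC = $6 at Q = 6. Since P = $69 ≥ min AVC, the firm produces.
MC = 42 - 24Q + 3Q^2. Setting P = MC and taking the root on the rising branch gives Q* = 9.
TR = 69·9 = 621. TC = 739 + 135 = 874. Profit = 621 − 874 = -$253.
That loss of $253 beats the $739 the firm would lose by shutting down; producing recovers $486 of fixed cost.

Profit = -$253 at Q = 9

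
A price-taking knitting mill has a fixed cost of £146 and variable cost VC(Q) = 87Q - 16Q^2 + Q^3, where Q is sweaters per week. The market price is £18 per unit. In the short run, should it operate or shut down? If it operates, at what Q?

Strip out fixed cost: VC = 87Q - 16Q^2 + Q^3. Then AVC = 87 - 16Q + Q^2 and MC = 87 - 32Q + 3Q^2.
The AVC parabola has its vertex at Q = 16/2 = 8, where AVC = 87 - 16·8 + 8^2 = £23.
With P < min AVC (£18 < £23), every unit sold adds to the loss.
Best response: produce nothing and absorb the £146 fixed cost.

Shut down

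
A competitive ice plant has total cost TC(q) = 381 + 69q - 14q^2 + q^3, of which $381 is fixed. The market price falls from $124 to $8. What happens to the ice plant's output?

MC = 69 - 28q + 3q^2; the shutdown threshold is min AVC = $20 (at q = 7).
With P = $124 above the shutdown price, P = MC gives q = 11.
At P = $8 < min AVC = $20, price no longer covers variable cost at any output, so the firm shuts down: q = 0.

Output falls from 11 to 0 (the firm shuts down)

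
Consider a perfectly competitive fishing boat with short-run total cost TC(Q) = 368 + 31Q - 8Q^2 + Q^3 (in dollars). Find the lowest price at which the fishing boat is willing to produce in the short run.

$15 per unit

The shutdown price is the minimum of AVC. VC = 31Q - 8Q^2 + Q^3, so AVC = 31 - 8Q + Q^2.
At the minimum of AVC, MC = AVC. MC = 31 - 16Q + 3Q^2; setting MC = AVC gives 2Q^2 - 8Q = 0, so Q = 4. min AVC = 15.
The firm shuts down for any P below $15.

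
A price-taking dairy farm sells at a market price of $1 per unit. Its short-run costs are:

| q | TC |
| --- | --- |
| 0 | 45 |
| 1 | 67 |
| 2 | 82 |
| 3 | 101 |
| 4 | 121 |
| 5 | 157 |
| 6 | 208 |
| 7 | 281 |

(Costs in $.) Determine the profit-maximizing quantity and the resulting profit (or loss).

Tabulate TR − TC: q=0: -45; q=1: -66; q=2: -80; q=3: -98; q=4: -117; q=5: -152; q=6: -202; q=7: -274.
Profit is highest at q = 0. Equivalently, the lowest AVC in the table is 37/2 ≈ $18.50 at q = 2, and P = $1 falls below it — price never covers variable cost, so the firm shuts down and loses only its fixed cost.

q = 0 (shut down); profit = -$45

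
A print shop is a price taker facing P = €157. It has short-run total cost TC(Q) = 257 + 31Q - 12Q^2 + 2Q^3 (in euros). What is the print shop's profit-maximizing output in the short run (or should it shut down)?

Produce at Q = 7

From TC, MC = TC'(Q) = 31 - 24Q + 6Q^2 and AVC = VC/Q = 31 - 12Q + 2Q^2.
The AVC parabola has its vertex at Q = 12/4 = 3, where AVC = 31 - 12·3 + 2·3^2 = €13.
P = €157 exceeds min AVC = €13, so the firm stays open.
P = MC gives -126 - 24Q + 6Q^2 = 0, with roots -3 and 7. Take the larger (rising MC): Q* = 7.
Check: AVC at Q = 7 is €45 ≤ P, so revenue covers variable cost.
Profit = P·Q − TC = 157·7 − 572 = €527.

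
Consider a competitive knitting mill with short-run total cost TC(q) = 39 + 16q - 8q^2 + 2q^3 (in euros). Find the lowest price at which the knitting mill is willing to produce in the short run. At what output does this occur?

€8 per unit, at q = 2

Short-run supply begins at min AVC. From VC = 16q - 8q^2 + 2q^3, AVC = 16 - 8q + 2q^2.
dAVC/dq = -8 + 4q = 0 gives q = 2. min AVC = 16 - 8·2 + 2·2^2 = 8.
For P < €8 the firm produces nothing.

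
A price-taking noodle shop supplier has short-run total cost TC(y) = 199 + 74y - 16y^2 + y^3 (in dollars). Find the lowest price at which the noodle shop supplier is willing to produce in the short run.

$10 per unit

The firm shuts down when price falls below the minimum of average variable cost. AVC = VC/y = 74 - 16y + y^2.
At the minimum of AVC, MC = AVC. MC = 74 - 32y + 3y^2; setting MC = AVC gives 2y^2 - 16y = 0, so y = 8. min AVC = 10.
For P < $10 the firm produces nothing.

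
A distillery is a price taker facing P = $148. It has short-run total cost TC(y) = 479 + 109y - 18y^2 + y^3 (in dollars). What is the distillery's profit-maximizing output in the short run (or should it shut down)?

From TC, MC = TC'(y) = 109 - 36y + 3y^2 and AVC = VC/y = 109 - 18y + y^2.
AVC hits its minimum where MC = AVC, at y = 9, giving min AVC = 109 - 18·9 + 9^2 = $28.
P = $148 exceeds min AVC = $28, so the firm stays open.
P = MC gives -39 - 36y + 3y^2 = 0, with roots -1 and 13. Take the larger (rising MC): y* = 13.
Check: AVC at y = 13 is $44 ≤ P, so revenue covers variable cost.
Profit = P·y − TC = 148·13 − 1051 = $873.

Produce at y = 13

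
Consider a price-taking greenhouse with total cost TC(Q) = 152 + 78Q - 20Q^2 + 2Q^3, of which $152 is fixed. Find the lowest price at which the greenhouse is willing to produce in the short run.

Short-run supply begins at min AVC. From VC = 78Q - 20Q^2 + 2Q^3, AVC = 78 - 20Q + 2Q^2.
dAVC/dQ = -20 + 4Q = 0 gives Q = 5. min AVC = 78 - 20·5 + 2·5^2 = 28.
The firm shuts down for any P below $28.

$28 per unit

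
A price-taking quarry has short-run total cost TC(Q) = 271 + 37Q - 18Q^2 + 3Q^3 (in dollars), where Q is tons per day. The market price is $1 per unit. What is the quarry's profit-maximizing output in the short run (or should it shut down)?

Variable cost is VC = 37Q - 18Q^2 + 3Q^3, so AVC = VC/Q = 37 - 18Q + 3Q^2 and MC = dTC/dQ = 37 - 36Q + 9Q^2.
AVC hits its minimum where MC = AVC, at Q = 3, giving min AVC = 37 - 18·3 + 3·3^2 = $10.
With P < min AVC ($1 < $10), every unit sold adds to the loss.
Shutting down limits the loss to fixed cost, $271.

Shut down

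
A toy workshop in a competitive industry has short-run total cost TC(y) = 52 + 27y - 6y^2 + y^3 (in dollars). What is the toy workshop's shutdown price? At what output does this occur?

Short-run supply begins at min AVC. From VC = 27y - 6y^2 + y^3, AVC = 27 - 6y + y^2.
dAVC/dy = -6 + 2y = 0 gives y = 3. min AVC = 27 - 6·3 + 3^2 = 18.
The firm shuts down for any P below $18.

$18 per unit, at y = 3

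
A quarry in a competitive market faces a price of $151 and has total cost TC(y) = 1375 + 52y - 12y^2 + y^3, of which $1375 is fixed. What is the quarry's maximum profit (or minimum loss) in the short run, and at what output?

AVC = 52 - 12y + y^2; min AVC = $16 at y = 6. Since P = $151 ≥ min AVC, the firm produces.
With MC = 52 - 24y + 3y^2, P = MC on the upward-sloping part at y* = 11.
TR = 151·11 = 1661. TC = 1375 + 451 = 1826. Profit = 1661 − 1826 = -$165.
That loss of $165 beats the $1375 the firm would lose by shutting down; producing recovers $1210 of fixed cost.

Profit = -$165 at y = 11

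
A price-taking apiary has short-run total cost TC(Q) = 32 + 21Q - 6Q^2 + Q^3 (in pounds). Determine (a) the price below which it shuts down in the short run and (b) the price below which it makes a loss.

AVC = 21 - 6Q + Q^2; minimized at Q = 3, giving min AVC = £12. That is the shutdown price.
ATC = 32/Q + 21 - 6Q + Q^2. Setting dATC/dQ = −32/Q^2 − 6 + 2Q = 0 gives Q = 4 (since 2·4^3 − 6·4^2 = 32).
min ATC = 32/4 + 21 − 6·4 + 4^2 = £21. That is the break-even price.
For £12 ≤ P < £21 the firm produces at a loss; below £12 it shuts down.

Shutdown price = £12; break-even price = £21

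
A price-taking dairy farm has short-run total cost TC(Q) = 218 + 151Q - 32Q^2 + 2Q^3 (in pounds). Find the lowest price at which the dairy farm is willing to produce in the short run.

£23 per unit

The shutdown price is the minimum of AVC. VC = 151Q - 32Q^2 + 2Q^3, so AVC = 151 - 32Q + 2Q^2.
At the minimum of AVC, MC = AVC. MC = 151 - 64Q + 6Q^2; setting MC = AVC gives 4Q^2 - 32Q = 0, so Q = 8. min AVC = 23.
For P < £23 the firm produces nothing.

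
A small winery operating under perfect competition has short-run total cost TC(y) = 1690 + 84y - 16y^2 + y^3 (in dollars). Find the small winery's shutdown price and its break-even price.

Shutdown price = $20; break-even price = $175

Shutdown price = min AVC. AVC = 84 - 16y + y^2, with vertex at y = 8 and minimum $20.
ATC = 1690/y + 84 - 16y + y^2. Setting dATC/dy = −1690/y^2 − 16 + 2y = 0 gives y = 13 (since 2·13^3 − 16·13^2 = 1690).
min ATC = 1690/13 + 84 − 16·13 + 13^2 = $175. That is the break-even price.
For $20 ≤ P < $175 the firm produces at a loss; below $20 it shuts down.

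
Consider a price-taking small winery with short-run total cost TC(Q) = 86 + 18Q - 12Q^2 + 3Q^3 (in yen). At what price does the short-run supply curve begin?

¥6 per unit

The shutdown price is the minimum of AVC. VC = 18Q - 12Q^2 + 3Q^3, so AVC = 18 - 12Q + 3Q^2.
dAVC/dQ = -12 + 6Q = 0 gives Q = 2. min AVC = 18 - 12·2 + 3·2^2 = 6.
So the shutdown price is ¥6.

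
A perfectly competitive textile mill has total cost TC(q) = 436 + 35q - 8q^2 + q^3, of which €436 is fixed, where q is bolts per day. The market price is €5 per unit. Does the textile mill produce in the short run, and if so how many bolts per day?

Strip out fixed cost: VC = 35q - 8q^2 + q^3. Then AVC = 35 - 8q + q^2 and MC = 35 - 16q + 3q^2.
AVC hits its minimum where MC = AVC, at q = 4, giving min AVC = 35 - 8·4 + 4^2 = €19.
Since P = €5 < min AVC = €19, price fails to cover variable cost at any output.
The firm minimizes its loss by shutting down and losing only its fixed cost of €436.

Shut down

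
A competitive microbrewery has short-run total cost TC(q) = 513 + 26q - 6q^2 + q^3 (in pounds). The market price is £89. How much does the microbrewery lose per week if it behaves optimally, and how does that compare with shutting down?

AVC = 26 - 6q + q^2 has its minimum £17 at q = 3; price £89 clears that bar, so the firm operates.
MC = 26 - 12q + 3q^2. Setting P = MC and taking the root on the rising branch gives q* = 7.
TR = 89·7 = 623. TC = 513 + 231 = 744. Profit = 623 − 744 = -£121.
By producing, the firm covers all variable cost plus £392 of fixed cost; shutting down would lose the full £513.

Profit = -£121 at q = 7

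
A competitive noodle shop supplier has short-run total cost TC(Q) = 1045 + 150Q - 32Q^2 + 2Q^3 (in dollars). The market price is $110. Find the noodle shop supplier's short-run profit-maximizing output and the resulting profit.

AVC = 150 - 32Q + 2Q^2 has its minimum $22 at Q = 8; price $110 clears that bar, so the firm operates.
With MC = 150 - 64Q + 6Q^2, P = MC on the upward-sloping part at Q* = 10.
TR = 110·10 = 1100. TC = 1045 + 300 = 1345. Profit = 1100 − 1345 = -$245.
That loss of $245 beats the $1045 the firm would lose by shutting down; producing recovers $800 of fixed cost.

Profit = -$245 at Q = 10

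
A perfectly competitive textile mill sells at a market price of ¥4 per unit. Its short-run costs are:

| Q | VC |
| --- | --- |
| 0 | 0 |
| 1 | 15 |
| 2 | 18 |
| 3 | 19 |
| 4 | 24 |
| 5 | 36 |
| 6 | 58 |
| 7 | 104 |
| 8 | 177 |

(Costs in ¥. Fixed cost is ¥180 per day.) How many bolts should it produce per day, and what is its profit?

Q = 0 (shut down); profit = -¥180

Tabulate TR − TC: Q=0: -180; Q=1: -191; Q=2: -190; Q=3: -187; Q=4: -188; Q=5: -196; Q=6: -214; Q=7: -256; Q=8: -325.
Profit is highest at Q = 0. Equivalently, the lowest AVC in the table is 24/4 ≈ ¥6 at Q = 4, and P = ¥4 falls below it — price never covers variable cost, so the firm shuts down and loses only its fixed cost.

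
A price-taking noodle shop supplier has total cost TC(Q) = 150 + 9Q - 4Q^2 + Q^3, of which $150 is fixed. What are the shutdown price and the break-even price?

Shutdown price = $5; break-even price = $44

Shutdown price = min AVC. AVC = 9 - 4Q + Q^2, with vertex at Q = 2 and minimum $5.
ATC = 150/Q + 9 - 4Q + Q^2. Setting dATC/dQ = −150/Q^2 − 4 + 2Q = 0 gives Q = 5 (since 2·5^3 − 4·5^2 = 150).
min ATC = 150/5 + 9 − 4·5 + 5^2 = $44. That is the break-even price.
For $5 ≤ P < $44 the firm produces at a loss; below $5 it shuts down.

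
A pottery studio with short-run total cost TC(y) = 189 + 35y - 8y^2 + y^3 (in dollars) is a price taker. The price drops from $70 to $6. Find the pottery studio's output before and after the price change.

Output falls from 7 to 0 (the firm shuts down)

MC = 35 - 16y + 3y^2; the shutdown threshold is min AVC = $19 (at y = 4).
At P = $70 ≥ min AVC, set P = MC on the rising branch: y = 7.
At P = $6 < min AVC = $19, price no longer covers variable cost at any output, so the firm shuts down: y = 0.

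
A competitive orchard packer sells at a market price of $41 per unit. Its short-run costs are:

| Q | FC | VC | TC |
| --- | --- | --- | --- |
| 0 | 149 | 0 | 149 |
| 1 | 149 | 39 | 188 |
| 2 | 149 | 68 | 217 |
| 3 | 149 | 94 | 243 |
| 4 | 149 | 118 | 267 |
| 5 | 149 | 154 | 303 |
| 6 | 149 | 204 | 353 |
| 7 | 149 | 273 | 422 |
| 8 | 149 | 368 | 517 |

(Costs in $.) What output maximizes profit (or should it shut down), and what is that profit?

Profit at each row (π = 41Q − TC): Q=0: -149; Q=1: -147; Q=2: -135; Q=3: -120; Q=4: -103; Q=5: -98; Q=6: -107; Q=7: -135; Q=8: -189.
Profit is maximized at Q = 5. AVC there is 154/5 = $30.80 ≤ P, so producing beats shutting down (which would give -$149).

Q = 5; profit = -$98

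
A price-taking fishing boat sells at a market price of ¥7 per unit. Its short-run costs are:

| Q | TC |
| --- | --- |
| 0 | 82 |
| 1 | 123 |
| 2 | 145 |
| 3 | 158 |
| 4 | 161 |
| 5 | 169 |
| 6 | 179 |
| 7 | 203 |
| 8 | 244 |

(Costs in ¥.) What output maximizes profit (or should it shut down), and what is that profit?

Tabulate TR − TC: Q=0: -82; Q=1: -116; Q=2: -131; Q=3: -137; Q=4: -133; Q=5: -134; Q=6: -137; Q=7: -154; Q=8: -188.
Profit is highest at Q = 0. Equivalently, the lowest AVC in the table is 97/6 ≈ ¥16.17 at Q = 6, and P = ¥7 falls below it — price never covers variable cost, so the firm shuts down and loses only its fixed cost.

Q = 0 (shut down); profit = -¥82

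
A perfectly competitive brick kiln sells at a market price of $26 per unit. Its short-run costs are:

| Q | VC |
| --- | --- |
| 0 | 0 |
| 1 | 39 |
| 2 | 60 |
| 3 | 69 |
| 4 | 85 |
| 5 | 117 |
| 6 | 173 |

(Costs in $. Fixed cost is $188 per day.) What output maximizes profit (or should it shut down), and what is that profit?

Tabulate TR − TC: Q=0: -188; Q=1: -201; Q=2: -196; Q=3: -179; Q=4: -169; Q=5: -175; Q=6: -205.
Profit is maximized at Q = 4. AVC there is 85/4 = $21.25 ≤ P, so producing beats shutting down (which would give -$188).

Q = 4; profit = -$169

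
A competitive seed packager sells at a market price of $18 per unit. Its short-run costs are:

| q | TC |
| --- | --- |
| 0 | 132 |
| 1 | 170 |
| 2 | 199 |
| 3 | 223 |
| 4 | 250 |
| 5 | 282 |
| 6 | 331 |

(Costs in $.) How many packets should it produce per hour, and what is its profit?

q = 0 (shut down); profit = -$132

Compute π = P·q − TC at each output: q=0: -132; q=1: -152; q=2: -163; q=3: -169; q=4: -178; q=5: -192; q=6: -223.
Profit is highest at q = 0. Equivalently, the lowest AVC in the table is 118/4 ≈ $29.50 at q = 4, and P = $18 falls below it — price never covers variable cost, so the firm shuts down and loses only its fixed cost.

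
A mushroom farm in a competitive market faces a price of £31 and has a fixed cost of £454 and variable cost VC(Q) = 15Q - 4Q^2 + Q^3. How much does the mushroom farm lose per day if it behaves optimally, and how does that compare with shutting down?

AVC = 15 - 4Q + Q^2 has its minimum £11 at Q = 2; price £31 clears that bar, so the firm operates.
MC = 15 - 8Q + 3Q^2. Setting P = MC and taking the root on the rising branch gives Q* = 4.
TR = 31·4 = 124. TC = 454 + 60 = 514. Profit = 124 − 514 = -£390.
Shutting down would mean losing the fixed cost of £454, so operating at a loss of £390 is better by £64.

Profit = -£390 at Q = 4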